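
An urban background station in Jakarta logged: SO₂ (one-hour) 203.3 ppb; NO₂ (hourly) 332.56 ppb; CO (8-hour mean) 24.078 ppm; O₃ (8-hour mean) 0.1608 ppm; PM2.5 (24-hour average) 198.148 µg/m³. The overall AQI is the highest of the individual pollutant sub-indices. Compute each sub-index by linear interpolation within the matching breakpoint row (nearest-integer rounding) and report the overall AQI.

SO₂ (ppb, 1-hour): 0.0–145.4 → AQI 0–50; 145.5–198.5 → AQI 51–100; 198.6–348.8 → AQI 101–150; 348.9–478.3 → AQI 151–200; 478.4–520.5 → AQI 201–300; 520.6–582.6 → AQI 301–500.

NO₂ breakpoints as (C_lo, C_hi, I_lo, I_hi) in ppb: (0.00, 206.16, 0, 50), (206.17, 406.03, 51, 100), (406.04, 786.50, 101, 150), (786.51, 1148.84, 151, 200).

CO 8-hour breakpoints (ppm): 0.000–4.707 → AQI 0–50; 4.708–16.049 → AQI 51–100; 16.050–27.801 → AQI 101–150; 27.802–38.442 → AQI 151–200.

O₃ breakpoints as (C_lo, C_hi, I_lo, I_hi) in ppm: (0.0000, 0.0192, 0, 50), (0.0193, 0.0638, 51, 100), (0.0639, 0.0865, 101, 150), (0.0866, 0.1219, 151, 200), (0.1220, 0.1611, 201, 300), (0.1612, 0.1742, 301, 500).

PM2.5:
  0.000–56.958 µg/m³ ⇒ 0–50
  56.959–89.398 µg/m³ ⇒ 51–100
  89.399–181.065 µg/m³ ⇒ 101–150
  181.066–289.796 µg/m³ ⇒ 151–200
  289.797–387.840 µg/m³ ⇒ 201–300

SO₂: 203.3 lies in 198.6–348.8, so I_lo=101, I_hi=150, C_lo=198.6, C_hi=348.8.
(150−101)/(348.8−198.6) × (203.3−198.6) + 101 = 49/150.2 × 4.7 + 101 ≈ 102.53 → 103.
NO₂ 332.56: bracket 206.17–406.03 → index 51–100; slope 49/199.86, offset 126.39.
AQI = 51 + 49/199.86·126.39 ≈ 81.99 ⇒ 82.
CO: 24.078 ∈ [16.050, 27.801] ↔ index [101, 150].
101 + (24.078−16.050)·(150−101)/(27.801−16.050) = 101 + 8.028·49/11.751 ≈ 134.48, so AQI = 134.
O₃: 0.1608 lies in 0.1220–0.1611, so I_lo=201, I_hi=300, C_lo=0.1220, C_hi=0.1611.
(300−201)/(0.1611−0.1220) × (0.1608−0.1220) + 201 = 99/0.0391 × 0.0388 + 201 ≈ 299.24 → 299.
PM2.5: 198.148 lies in 181.066–289.796, so I_lo=151, I_hi=200, C_lo=181.066, C_hi=289.796.
(200−151)/(289.796−181.066) × (198.148−181.066) + 151 = 49/108.730 × 17.082 + 151 ≈ 158.70 → 159.
Sub-indices: SO₂→103, NO₂→82, CO→134, O₃→299, PM2.5→159. Overall AQI = max = 299; dominant pollutant is O₃.

299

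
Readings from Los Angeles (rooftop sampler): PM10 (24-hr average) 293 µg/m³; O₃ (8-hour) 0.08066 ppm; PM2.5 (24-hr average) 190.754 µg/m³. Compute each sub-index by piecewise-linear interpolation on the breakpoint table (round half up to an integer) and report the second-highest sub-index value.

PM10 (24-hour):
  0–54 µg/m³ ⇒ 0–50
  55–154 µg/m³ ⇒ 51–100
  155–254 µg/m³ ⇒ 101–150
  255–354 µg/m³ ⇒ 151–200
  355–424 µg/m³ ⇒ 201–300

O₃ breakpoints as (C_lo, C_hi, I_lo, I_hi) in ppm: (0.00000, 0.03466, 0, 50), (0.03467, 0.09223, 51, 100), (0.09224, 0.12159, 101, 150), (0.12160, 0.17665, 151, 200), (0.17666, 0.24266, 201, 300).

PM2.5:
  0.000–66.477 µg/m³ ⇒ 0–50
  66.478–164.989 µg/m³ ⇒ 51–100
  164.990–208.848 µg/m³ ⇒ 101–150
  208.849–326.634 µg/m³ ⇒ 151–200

130

PM10: row 255–354 (AQI 151–200). (200−151)·(293−255)/(354−255) + 151 = 49·38/99 + 151 ≈ 169.81 → 170.
O₃: row 0.03467–0.09223 (AQI 51–100). (100−51)·(0.08066−0.03467)/(0.09223−0.03467) + 51 = 49·0.04599/0.05756 + 51 ≈ 90.15 → 90.
PM2.5 190.754: bracket 164.990–208.848 → index 101–150; slope 49/43.858, offset 25.764.
AQI = 101 + 49/43.858·25.764 ≈ 129.78 ⇒ 130.
Sub-indices: PM10→170, O₃→90, PM2.5→130. Ranked high→low: 170, 130, 90. Second-highest sub-index = 130.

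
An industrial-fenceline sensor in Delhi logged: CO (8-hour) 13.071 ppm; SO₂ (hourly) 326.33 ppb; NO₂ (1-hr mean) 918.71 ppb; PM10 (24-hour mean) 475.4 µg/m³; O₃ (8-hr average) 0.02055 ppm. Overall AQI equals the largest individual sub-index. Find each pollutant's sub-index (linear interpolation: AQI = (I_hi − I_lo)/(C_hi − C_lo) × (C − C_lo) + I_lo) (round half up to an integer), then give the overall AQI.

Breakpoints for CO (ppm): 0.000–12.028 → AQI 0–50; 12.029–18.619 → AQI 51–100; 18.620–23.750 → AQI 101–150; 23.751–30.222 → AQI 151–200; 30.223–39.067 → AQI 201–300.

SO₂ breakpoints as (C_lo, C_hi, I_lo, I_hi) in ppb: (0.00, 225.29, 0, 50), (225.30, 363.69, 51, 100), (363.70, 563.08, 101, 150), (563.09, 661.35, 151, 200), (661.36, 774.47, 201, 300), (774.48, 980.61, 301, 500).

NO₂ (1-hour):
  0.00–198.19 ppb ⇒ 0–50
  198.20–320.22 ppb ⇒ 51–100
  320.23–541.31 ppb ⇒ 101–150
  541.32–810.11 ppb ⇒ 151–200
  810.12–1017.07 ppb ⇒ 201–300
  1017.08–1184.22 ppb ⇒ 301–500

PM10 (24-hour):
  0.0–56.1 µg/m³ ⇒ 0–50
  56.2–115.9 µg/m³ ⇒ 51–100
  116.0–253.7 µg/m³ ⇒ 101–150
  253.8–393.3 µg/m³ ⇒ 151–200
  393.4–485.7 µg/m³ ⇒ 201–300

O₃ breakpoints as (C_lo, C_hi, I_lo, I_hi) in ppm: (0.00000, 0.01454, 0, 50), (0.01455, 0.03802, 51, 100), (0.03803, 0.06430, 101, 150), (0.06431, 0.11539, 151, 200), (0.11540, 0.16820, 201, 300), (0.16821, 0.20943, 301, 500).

289

CO: row 12.029–18.619 (AQI 51–100). (100−51)·(13.071−12.029)/(18.619−12.029) + 51 = 49·1.042/6.590 + 51 ≈ 58.75 → 59.
SO₂ 326.33: bracket 225.30–363.69 → index 51–100; slope 49/138.39, offset 101.03.
AQI = 51 + 49/138.39·101.03 ≈ 86.77 ⇒ 87.
NO₂ 918.71: bracket 810.12–1017.07 → index 201–300; slope 99/206.95, offset 108.59.
AQI = 201 + 99/206.95·108.59 ≈ 252.95 ⇒ 253.
PM10: 475.4 lies in 393.4–485.7, so I_lo=201, I_hi=300, C_lo=393.4, C_hi=485.7.
(300−201)/(485.7−393.4) × (475.4−393.4) + 201 = 99/92.3 × 82.0 + 201 ≈ 288.95 → 289.
O₃: 0.02055 ∈ [0.01455, 0.03802] ↔ index [51, 100].
51 + (0.02055−0.01455)·(100−51)/(0.03802−0.01455) = 51 + 0.00600·49/0.02347 ≈ 63.53, so AQI = 64.
Sub-indices: CO→59, SO₂→87, NO₂→253, PM10→289, O₃→64. Overall AQI = max = 289; dominant pollutant is PM10.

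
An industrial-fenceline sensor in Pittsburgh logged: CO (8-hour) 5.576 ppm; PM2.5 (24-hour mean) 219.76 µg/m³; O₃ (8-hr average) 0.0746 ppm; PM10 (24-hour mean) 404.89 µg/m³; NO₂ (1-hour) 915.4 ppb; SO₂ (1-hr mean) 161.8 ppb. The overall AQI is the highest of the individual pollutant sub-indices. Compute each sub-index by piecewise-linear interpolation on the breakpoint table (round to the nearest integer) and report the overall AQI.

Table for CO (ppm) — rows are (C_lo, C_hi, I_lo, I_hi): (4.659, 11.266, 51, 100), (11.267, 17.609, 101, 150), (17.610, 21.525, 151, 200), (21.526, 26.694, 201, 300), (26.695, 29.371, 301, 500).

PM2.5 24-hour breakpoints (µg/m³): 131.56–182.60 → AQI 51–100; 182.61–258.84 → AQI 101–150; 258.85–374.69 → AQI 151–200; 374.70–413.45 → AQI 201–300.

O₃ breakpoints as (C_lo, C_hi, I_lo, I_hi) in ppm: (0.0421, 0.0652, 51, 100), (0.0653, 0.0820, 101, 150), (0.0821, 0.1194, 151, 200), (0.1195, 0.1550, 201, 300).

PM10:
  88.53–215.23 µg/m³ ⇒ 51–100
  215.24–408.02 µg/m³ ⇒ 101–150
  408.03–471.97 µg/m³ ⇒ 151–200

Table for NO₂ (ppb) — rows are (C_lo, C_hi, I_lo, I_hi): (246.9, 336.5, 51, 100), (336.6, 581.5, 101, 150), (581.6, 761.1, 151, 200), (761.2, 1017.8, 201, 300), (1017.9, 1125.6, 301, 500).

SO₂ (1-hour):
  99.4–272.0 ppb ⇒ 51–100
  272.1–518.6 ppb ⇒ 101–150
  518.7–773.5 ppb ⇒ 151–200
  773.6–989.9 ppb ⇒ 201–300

CO: 5.576 lies in 4.659–11.266, so I_lo=51, I_hi=100, C_lo=4.659, C_hi=11.266.
(100−51)/(11.266−4.659) × (5.576−4.659) + 51 = 49/6.607 × 0.917 + 51 ≈ 57.80 → 58.
PM2.5 219.76: bracket 182.61–258.84 → index 101–150; slope 49/76.23, offset 37.15.
AQI = 101 + 49/76.23·37.15 ≈ 124.88 ⇒ 125.
O₃: 0.0746 lies in 0.0653–0.0820, so I_lo=101, I_hi=150, C_lo=0.0653, C_hi=0.0820.
(150−101)/(0.0820−0.0653) × (0.0746−0.0653) + 101 = 49/0.0167 × 0.0093 + 101 ≈ 128.29 → 128.
PM10: 404.89 ∈ [215.24, 408.02] ↔ index [101, 150].
101 + (404.89−215.24)·(150−101)/(408.02−215.24) = 101 + 189.65·49/192.78 ≈ 149.20, so AQI = 149.
NO₂: row 761.2–1017.8 (AQI 201–300). (300−201)·(915.4−761.2)/(1017.8−761.2) + 201 = 99·154.2/256.6 + 201 ≈ 260.49 → 260.
SO₂: 161.8 lies in 99.4–272.0, so I_lo=51, I_hi=100, C_lo=99.4, C_hi=272.0.
(100−51)/(272.0−99.4) × (161.8−99.4) + 51 = 49/172.6 × 62.4 + 51 ≈ 68.71 → 69.
Sub-indices: CO→58, PM2.5→125, O₃→128, PM10→149, NO₂→260, SO₂→69. Overall AQI = max = 260; dominant pollutant is NO₂.

260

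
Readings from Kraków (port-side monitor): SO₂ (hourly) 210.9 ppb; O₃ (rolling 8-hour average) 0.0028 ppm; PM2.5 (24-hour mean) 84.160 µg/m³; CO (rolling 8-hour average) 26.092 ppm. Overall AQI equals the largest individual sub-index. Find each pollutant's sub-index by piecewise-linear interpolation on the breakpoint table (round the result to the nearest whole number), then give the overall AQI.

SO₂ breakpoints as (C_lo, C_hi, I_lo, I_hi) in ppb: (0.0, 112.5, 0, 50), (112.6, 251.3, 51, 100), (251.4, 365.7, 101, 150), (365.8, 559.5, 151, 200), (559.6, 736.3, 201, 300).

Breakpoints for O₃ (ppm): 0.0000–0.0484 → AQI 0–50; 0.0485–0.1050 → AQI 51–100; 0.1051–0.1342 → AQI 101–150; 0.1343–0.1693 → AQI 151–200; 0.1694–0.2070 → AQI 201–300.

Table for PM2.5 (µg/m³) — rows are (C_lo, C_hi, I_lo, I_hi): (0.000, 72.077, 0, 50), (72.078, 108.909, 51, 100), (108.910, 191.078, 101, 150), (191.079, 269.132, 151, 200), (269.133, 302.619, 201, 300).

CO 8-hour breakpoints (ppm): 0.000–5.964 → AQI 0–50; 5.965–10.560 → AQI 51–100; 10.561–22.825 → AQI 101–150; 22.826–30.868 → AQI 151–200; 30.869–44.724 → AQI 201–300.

171

SO₂: row 112.6–251.3 (AQI 51–100). (100−51)·(210.9−112.6)/(251.3−112.6) + 51 = 49·98.3/138.7 + 51 ≈ 85.73 → 86.
O₃: 0.0028 lies in 0.0000–0.0484, so I_lo=0, I_hi=50, C_lo=0.0000, C_hi=0.0484.
(50−0)/(0.0484−0.0000) × (0.0028−0.0000) + 0 = 50/0.0484 × 0.0028 + 0 ≈ 2.89 → 3.
PM2.5: 84.160 lies in 72.078–108.909, so I_lo=51, I_hi=100, C_lo=72.078, C_hi=108.909.
(100−51)/(108.909−72.078) × (84.160−72.078) + 51 = 49/36.831 × 12.082 + 51 ≈ 67.07 → 67.
CO 26.092: bracket 22.826–30.868 → index 151–200; slope 49/8.042, offset 3.266.
AQI = 151 + 49/8.042·3.266 ≈ 170.90 ⇒ 171.
Sub-indices: SO₂→86, O₃→3, PM2.5→67, CO→171. Overall AQI = max = 171; dominant pollutant is CO.
AQI 171: Unhealthy.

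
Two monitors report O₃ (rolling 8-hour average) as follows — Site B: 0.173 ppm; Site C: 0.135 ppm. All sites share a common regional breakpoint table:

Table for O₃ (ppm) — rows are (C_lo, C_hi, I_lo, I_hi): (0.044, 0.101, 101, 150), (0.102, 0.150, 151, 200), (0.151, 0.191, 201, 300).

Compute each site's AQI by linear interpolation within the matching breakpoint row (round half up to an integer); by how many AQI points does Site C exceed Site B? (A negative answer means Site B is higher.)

Site B: 0.173 ∈ [0.151, 0.191] ↔ index [201, 300].
201 + (0.173−0.151)·(300−201)/(0.191−0.151) = 201 + 0.022·99/0.040 ≈ 255.45, so AQI = 255.
Site C: 0.135 ∈ [0.102, 0.150] ↔ index [151, 200].
151 + (0.135−0.102)·(200−151)/(0.150−0.102) = 151 + 0.033·49/0.048 ≈ 184.69, so AQI = 185.
AQIs: Site B=255, Site C=185. Site C (185) − Site B (255) = -70.

-70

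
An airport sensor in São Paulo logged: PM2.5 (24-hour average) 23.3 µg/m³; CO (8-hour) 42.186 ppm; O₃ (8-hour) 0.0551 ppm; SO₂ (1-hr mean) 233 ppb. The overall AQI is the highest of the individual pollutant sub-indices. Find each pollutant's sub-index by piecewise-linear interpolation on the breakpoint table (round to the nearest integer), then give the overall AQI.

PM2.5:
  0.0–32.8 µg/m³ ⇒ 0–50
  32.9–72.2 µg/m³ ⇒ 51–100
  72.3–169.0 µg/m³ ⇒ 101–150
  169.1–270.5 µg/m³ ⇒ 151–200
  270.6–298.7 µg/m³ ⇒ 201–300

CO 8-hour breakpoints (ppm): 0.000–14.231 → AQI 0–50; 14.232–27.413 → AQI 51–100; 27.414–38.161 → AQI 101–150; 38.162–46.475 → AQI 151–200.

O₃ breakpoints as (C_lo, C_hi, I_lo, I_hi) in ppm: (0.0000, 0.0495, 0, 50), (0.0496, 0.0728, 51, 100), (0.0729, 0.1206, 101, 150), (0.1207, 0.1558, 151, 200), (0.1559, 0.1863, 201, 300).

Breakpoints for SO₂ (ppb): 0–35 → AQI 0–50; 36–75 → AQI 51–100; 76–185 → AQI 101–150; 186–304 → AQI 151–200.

PM2.5 23.3: bracket 0.0–32.8 → index 0–50; slope 50/32.8, offset 23.3.
AQI = 0 + 50/32.8·23.3 ≈ 35.52 ⇒ 36.
CO: 42.186 ∈ [38.162, 46.475] ↔ index [151, 200].
151 + (42.186−38.162)·(200−151)/(46.475−38.162) = 151 + 4.024·49/8.313 ≈ 174.72, so AQI = 175.
O₃: 0.0551 lies in 0.0496–0.0728, so I_lo=51, I_hi=100, C_lo=0.0496, C_hi=0.0728.
(100−51)/(0.0728−0.0496) × (0.0551−0.0496) + 51 = 49/0.0232 × 0.0055 + 51 ≈ 62.62 → 63.
SO₂: 233 lies in 186–304, so I_lo=151, I_hi=200, C_lo=186, C_hi=304.
(200−151)/(304−186) × (233−186) + 151 = 49/118 × 47 + 151 ≈ 170.52 → 171.
Sub-indices: PM2.5→36, CO→175, O₃→63, SO₂→171. Overall AQI = max = 175; dominant pollutant is CO.

175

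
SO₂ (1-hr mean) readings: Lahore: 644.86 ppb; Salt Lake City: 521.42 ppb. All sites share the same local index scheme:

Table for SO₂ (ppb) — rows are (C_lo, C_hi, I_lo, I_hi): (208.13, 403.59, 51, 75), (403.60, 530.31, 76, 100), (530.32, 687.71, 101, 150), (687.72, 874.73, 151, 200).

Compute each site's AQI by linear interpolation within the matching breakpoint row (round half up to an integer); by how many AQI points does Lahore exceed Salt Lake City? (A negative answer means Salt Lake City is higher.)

39

Lahore 644.86: bracket 530.32–687.71 → index 101–150; slope 49/157.39, offset 114.54.
AQI = 101 + 49/157.39·114.54 ≈ 136.66 ⇒ 137.
Salt Lake City: row 403.60–530.31 (AQI 76–100). (100−76)·(521.42−403.60)/(530.31−403.60) + 76 = 24·117.82/126.71 + 76 ≈ 98.32 → 98.
AQIs: Lahore=137, Salt Lake City=98. Lahore (137) − Salt Lake City (98) = 39.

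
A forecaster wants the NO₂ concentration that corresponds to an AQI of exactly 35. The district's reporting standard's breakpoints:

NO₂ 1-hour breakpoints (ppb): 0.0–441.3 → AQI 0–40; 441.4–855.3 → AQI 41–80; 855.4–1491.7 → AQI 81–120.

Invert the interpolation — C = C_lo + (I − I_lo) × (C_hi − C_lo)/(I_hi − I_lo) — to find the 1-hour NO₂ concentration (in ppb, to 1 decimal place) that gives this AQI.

AQI 35 lies in the 0–40 band, which corresponds to 0.0–441.3 ppb.
C = 0.0 + (35−0)×(441.3−0.0)/(40−0) = 0.0 + 35×441.3/40 ≈ 386.138 ppb → 386.1 ppb to 1 dp.

386.1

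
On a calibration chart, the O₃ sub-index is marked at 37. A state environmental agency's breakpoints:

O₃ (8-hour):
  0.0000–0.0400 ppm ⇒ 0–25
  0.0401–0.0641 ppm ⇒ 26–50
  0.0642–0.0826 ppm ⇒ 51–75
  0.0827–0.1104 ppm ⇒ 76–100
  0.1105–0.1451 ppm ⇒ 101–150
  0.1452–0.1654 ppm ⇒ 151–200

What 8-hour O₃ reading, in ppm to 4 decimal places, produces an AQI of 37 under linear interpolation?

AQI 37 lies in the 26–50 band, which corresponds to 0.0401–0.0641 ppm.
C = 0.0401 + (37−26)×(0.0641−0.0401)/(50−26) = 0.0401 + 11×0.0240/24 ≈ 0.051100 ppm → 0.0511 ppm to 4 dp.

0.0511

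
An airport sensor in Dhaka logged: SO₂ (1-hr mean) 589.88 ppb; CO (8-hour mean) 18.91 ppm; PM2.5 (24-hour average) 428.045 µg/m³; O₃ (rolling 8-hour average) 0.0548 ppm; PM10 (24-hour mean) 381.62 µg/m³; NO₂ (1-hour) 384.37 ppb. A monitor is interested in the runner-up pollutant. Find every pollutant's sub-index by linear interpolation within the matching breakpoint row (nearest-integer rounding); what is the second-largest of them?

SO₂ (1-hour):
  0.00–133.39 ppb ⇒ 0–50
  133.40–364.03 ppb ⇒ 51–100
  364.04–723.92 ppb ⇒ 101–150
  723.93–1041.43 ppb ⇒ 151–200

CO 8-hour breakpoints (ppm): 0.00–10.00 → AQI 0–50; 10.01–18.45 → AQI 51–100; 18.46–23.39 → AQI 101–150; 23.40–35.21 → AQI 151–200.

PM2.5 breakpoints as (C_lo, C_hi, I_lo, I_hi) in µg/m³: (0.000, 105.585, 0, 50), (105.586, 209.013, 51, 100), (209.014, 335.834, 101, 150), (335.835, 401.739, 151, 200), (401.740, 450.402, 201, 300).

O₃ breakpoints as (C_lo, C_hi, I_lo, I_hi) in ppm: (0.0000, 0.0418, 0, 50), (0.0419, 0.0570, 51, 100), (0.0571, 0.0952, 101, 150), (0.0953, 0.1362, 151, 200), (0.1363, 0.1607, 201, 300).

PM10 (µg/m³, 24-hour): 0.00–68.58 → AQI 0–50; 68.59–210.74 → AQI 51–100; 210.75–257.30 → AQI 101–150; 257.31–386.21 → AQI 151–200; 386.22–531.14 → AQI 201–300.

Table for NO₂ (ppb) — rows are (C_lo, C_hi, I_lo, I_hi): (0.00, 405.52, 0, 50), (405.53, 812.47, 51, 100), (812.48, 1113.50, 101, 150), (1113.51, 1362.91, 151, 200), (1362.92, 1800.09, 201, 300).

SO₂: 589.88 ∈ [364.04, 723.92] ↔ index [101, 150].
101 + (589.88−364.04)·(150−101)/(723.92−364.04) = 101 + 225.84·49/359.88 ≈ 131.75, so AQI = 132.
CO 18.91: bracket 18.46–23.39 → index 101–150; slope 49/4.93, offset 0.45.
AQI = 101 + 49/4.93·0.45 ≈ 105.47 ⇒ 105.
PM2.5: row 401.740–450.402 (AQI 201–300). (300−201)·(428.045−401.740)/(450.402−401.740) + 201 = 99·26.305/48.662 + 201 ≈ 254.52 → 255.
O₃: row 0.0419–0.0570 (AQI 51–100). (100−51)·(0.0548−0.0419)/(0.0570−0.0419) + 51 = 49·0.0129/0.0151 + 51 ≈ 92.86 → 93.
PM10 381.62: bracket 257.31–386.21 → index 151–200; slope 49/128.90, offset 124.31.
AQI = 151 + 49/128.90·124.31 ≈ 198.26 ⇒ 198.
NO₂: 384.37 lies in 0.00–405.52, so I_lo=0, I_hi=50, C_lo=0.00, C_hi=405.52.
(50−0)/(405.52−0.00) × (384.37−0.00) + 0 = 50/405.52 × 384.37 + 0 ≈ 47.39 → 47.
Sub-indices: SO₂→132, CO→105, PM2.5→255, O₃→93, PM10→198, NO₂→47. Ranked high→low: 255, 198, 132, 105, 93, 47. Second-highest sub-index = 198.

198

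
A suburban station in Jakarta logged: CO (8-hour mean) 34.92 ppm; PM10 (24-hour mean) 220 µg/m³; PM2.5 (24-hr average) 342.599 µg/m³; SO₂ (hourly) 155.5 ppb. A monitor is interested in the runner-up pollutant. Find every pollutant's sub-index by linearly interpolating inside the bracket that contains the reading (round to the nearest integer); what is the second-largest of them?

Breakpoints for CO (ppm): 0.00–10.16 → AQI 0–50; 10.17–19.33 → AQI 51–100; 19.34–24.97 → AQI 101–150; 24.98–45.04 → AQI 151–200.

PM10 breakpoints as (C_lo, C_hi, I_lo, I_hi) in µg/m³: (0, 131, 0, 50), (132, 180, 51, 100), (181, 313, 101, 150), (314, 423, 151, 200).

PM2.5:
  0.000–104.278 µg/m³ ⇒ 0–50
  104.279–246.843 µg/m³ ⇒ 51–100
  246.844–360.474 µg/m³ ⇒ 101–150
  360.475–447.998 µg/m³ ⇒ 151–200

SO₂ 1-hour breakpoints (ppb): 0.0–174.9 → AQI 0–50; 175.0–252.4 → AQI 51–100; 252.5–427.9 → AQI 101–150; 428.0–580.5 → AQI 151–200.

142

CO: 34.92 ∈ [24.98, 45.04] ↔ index [151, 200].
151 + (34.92−24.98)·(200−151)/(45.04−24.98) = 151 + 9.94·49/20.06 ≈ 175.28, so AQI = 175.
PM10: 220 lies in 181–313, so I_lo=101, I_hi=150, C_lo=181, C_hi=313.
(150−101)/(313−181) × (220−181) + 101 = 49/132 × 39 + 101 ≈ 115.48 → 115.
PM2.5: 342.599 lies in 246.844–360.474, so I_lo=101, I_hi=150, C_lo=246.844, C_hi=360.474.
(150−101)/(360.474−246.844) × (342.599−246.844) + 101 = 49/113.630 × 95.755 + 101 ≈ 142.29 → 142.
SO₂ 155.5: bracket 0.0–174.9 → index 0–50; slope 50/174.9, offset 155.5.
AQI = 0 + 50/174.9·155.5 ≈ 44.45 ⇒ 44.
Sub-indices: CO→175, PM10→115, PM2.5→142, SO₂→44. Ranked high→low: 175, 142, 115, 44. Second-highest sub-index = 142.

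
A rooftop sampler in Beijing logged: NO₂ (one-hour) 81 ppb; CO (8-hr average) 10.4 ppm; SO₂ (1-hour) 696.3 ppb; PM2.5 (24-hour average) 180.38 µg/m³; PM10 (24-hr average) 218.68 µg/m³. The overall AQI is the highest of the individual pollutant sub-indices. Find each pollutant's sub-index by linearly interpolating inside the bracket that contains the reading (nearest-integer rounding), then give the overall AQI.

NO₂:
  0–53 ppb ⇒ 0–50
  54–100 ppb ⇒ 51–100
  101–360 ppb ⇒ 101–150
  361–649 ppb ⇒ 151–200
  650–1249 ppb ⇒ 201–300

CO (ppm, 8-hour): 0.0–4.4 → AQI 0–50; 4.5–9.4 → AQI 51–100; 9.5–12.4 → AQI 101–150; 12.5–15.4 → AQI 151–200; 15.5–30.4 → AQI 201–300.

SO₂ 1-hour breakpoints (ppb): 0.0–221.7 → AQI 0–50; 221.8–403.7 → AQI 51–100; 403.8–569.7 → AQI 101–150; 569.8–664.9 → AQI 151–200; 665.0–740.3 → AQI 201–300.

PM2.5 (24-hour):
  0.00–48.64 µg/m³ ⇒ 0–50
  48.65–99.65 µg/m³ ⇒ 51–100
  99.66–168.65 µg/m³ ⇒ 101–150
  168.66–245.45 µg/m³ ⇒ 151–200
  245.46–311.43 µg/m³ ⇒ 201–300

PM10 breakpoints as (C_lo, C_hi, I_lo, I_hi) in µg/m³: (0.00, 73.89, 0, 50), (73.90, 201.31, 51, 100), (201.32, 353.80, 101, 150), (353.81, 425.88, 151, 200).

NO₂ 81: bracket 54–100 → index 51–100; slope 49/46, offset 27.
AQI = 51 + 49/46·27 ≈ 79.76 ⇒ 80.
CO: 10.4 ∈ [9.5, 12.4] ↔ index [101, 150].
101 + (10.4−9.5)·(150−101)/(12.4−9.5) = 101 + 0.9·49/2.9 ≈ 116.21, so AQI = 116.
SO₂: 696.3 ∈ [665.0, 740.3] ↔ index [201, 300].
201 + (696.3−665.0)·(300−201)/(740.3−665.0) = 201 + 31.3·99/75.3 ≈ 242.15, so AQI = 242.
PM2.5: 180.38 lies in 168.66–245.45, so I_lo=151, I_hi=200, C_lo=168.66, C_hi=245.45.
(200−151)/(245.45−168.66) × (180.38−168.66) + 151 = 49/76.79 × 11.72 + 151 ≈ 158.48 → 158.
PM10: 218.68 lies in 201.32–353.80, so I_lo=101, I_hi=150, C_lo=201.32, C_hi=353.80.
(150−101)/(353.80−201.32) × (218.68−201.32) + 101 = 49/152.48 × 17.36 + 101 ≈ 106.58 → 107.
Sub-indices: NO₂→80, CO→116, SO₂→242, PM2.5→158, PM10→107. Overall AQI = max = 242; dominant pollutant is SO₂.
AQI 242: Very Unhealthy.

242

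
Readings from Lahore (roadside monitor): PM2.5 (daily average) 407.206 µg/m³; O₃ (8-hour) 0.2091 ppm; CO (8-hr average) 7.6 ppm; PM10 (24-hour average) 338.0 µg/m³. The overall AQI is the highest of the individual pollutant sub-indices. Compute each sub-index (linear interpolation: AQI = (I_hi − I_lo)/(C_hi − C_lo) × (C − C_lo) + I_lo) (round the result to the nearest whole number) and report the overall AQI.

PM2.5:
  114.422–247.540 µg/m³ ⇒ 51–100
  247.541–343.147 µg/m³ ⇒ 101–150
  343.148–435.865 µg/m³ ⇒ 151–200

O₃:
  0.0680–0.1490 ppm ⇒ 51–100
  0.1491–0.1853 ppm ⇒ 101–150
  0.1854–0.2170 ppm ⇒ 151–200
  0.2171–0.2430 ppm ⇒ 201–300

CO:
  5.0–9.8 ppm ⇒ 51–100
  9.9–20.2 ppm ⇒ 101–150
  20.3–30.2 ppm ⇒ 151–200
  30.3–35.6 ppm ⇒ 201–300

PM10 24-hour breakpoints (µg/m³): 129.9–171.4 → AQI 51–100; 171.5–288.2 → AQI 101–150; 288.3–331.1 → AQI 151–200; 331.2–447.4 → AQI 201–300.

PM2.5 407.206: bracket 343.148–435.865 → index 151–200; slope 49/92.717, offset 64.058.
AQI = 151 + 49/92.717·64.058 ≈ 184.85 ⇒ 185.
O₃: 0.2091 lies in 0.1854–0.2170, so I_lo=151, I_hi=200, C_lo=0.1854, C_hi=0.2170.
(200−151)/(0.2170−0.1854) × (0.2091−0.1854) + 151 = 49/0.0316 × 0.0237 + 151 ≈ 187.75 → 188.
CO: row 5.0–9.8 (AQI 51–100). (100−51)·(7.6−5.0)/(9.8−5.0) + 51 = 49·2.6/4.8 + 51 ≈ 77.54 → 78.
PM10: 338.0 lies in 331.2–447.4, so I_lo=201, I_hi=300, C_lo=331.2, C_hi=447.4.
(300−201)/(447.4−331.2) × (338.0−331.2) + 201 = 99/116.2 × 6.8 + 201 ≈ 206.79 → 207.
Sub-indices: PM2.5→185, O₃→188, CO→78, PM10→207. Overall AQI = max = 207; dominant pollutant is PM10.

207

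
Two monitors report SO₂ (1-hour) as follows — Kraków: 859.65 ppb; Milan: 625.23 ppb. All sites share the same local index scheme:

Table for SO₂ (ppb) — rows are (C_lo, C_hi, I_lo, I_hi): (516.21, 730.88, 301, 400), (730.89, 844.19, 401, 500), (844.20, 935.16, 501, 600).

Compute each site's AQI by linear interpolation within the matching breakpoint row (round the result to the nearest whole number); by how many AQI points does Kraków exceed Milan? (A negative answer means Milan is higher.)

167

Kraków 859.65: bracket 844.20–935.16 → index 501–600; slope 99/90.96, offset 15.45.
AQI = 501 + 99/90.96·15.45 ≈ 517.82 ⇒ 518.
Milan: 625.23 ∈ [516.21, 730.88] ↔ index [301, 400].
301 + (625.23−516.21)·(400−301)/(730.88−516.21) = 301 + 109.02·99/214.67 ≈ 351.28, so AQI = 351.
AQIs: Kraków=518, Milan=351. Kraków (518) − Milan (351) = 167.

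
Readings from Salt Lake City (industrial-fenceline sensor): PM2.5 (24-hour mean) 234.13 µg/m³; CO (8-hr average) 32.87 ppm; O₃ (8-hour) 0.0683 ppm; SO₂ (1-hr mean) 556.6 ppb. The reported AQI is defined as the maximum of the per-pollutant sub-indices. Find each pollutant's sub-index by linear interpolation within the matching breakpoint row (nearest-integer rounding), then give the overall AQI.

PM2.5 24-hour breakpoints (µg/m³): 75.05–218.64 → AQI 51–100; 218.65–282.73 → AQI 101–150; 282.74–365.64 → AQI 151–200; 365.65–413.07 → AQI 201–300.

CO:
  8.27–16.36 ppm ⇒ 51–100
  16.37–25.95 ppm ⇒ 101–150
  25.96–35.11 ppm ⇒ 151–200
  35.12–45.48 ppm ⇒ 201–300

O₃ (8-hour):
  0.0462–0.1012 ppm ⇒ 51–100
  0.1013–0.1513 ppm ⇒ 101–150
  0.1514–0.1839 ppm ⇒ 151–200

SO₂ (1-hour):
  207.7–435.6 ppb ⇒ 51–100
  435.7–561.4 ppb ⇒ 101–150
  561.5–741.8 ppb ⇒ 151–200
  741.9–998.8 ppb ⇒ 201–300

PM2.5: 234.13 lies in 218.65–282.73, so I_lo=101, I_hi=150, C_lo=218.65, C_hi=282.73.
(150−101)/(282.73−218.65) × (234.13−218.65) + 101 = 49/64.08 × 15.48 + 101 ≈ 112.84 → 113.
CO: 32.87 ∈ [25.96, 35.11] ↔ index [151, 200].
151 + (32.87−25.96)·(200−151)/(35.11−25.96) = 151 + 6.91·49/9.15 ≈ 188.00, so AQI = 188.
O₃ 0.0683: bracket 0.0462–0.1012 → index 51–100; slope 49/0.0550, offset 0.0221.
AQI = 51 + 49/0.0550·0.0221 ≈ 70.69 ⇒ 71.
SO₂: 556.6 lies in 435.7–561.4, so I_lo=101, I_hi=150, C_lo=435.7, C_hi=561.4.
(150−101)/(561.4−435.7) × (556.6−435.7) + 101 = 49/125.7 × 120.9 + 101 ≈ 148.13 → 148.
Sub-indices: PM2.5→113, CO→188, O₃→71, SO₂→148. Overall AQI = max = 188; dominant pollutant is CO.
AQI 188: Unhealthy.

188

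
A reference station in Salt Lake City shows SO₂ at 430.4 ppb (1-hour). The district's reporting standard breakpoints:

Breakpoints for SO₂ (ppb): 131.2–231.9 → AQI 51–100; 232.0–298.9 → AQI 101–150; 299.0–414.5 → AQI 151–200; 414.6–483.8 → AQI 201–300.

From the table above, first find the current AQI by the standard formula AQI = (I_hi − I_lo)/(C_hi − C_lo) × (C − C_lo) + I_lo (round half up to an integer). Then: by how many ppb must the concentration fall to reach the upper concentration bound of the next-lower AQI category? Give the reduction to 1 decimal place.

SO₂: row 414.6–483.8 (AQI 201–300). (300−201)·(430.4−414.6)/(483.8−414.6) + 201 = 99·15.8/69.2 + 201 ≈ 223.60 → 224.
Current AQI 224 is in the Very Unhealthy range (201–300). The next-lower category tops out at AQI 200, whose upper concentration bound is 414.5 ppb.
Reduction needed = 430.4 − 414.5 = 15.9 ppb.

15.9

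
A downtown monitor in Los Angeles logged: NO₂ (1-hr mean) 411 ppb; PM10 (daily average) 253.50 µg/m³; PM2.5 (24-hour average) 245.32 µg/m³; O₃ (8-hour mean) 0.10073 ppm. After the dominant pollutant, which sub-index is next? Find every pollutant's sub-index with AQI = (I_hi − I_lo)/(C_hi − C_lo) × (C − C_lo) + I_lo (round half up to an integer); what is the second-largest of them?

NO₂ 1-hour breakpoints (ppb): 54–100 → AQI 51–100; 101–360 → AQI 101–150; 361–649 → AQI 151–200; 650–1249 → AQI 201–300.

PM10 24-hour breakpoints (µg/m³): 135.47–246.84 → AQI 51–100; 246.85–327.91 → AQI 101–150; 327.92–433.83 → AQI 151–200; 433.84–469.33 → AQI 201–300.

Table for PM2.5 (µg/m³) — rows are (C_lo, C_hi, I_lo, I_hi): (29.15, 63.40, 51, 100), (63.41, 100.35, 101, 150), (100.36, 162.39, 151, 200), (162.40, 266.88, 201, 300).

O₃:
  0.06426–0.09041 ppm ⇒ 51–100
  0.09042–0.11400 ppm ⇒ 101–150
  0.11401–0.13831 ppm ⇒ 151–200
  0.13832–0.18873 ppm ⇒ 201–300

NO₂ 411: bracket 361–649 → index 151–200; slope 49/288, offset 50.
AQI = 151 + 49/288·50 ≈ 159.51 ⇒ 160.
PM10: 253.50 lies in 246.85–327.91, so I_lo=101, I_hi=150, C_lo=246.85, C_hi=327.91.
(150−101)/(327.91−246.85) × (253.50−246.85) + 101 = 49/81.06 × 6.65 + 101 ≈ 105.02 → 105.
PM2.5 245.32: bracket 162.40–266.88 → index 201–300; slope 99/104.48, offset 82.92.
AQI = 201 + 99/104.48·82.92 ≈ 279.57 ⇒ 280.
O₃ 0.10073: bracket 0.09042–0.11400 → index 101–150; slope 49/0.02358, offset 0.01031.
AQI = 101 + 49/0.02358·0.01031 ≈ 122.42 ⇒ 122.
Sub-indices: NO₂→160, PM10→105, PM2.5→280, O₃→122. Ranked high→low: 280, 160, 122, 105. Second-highest sub-index = 160.

160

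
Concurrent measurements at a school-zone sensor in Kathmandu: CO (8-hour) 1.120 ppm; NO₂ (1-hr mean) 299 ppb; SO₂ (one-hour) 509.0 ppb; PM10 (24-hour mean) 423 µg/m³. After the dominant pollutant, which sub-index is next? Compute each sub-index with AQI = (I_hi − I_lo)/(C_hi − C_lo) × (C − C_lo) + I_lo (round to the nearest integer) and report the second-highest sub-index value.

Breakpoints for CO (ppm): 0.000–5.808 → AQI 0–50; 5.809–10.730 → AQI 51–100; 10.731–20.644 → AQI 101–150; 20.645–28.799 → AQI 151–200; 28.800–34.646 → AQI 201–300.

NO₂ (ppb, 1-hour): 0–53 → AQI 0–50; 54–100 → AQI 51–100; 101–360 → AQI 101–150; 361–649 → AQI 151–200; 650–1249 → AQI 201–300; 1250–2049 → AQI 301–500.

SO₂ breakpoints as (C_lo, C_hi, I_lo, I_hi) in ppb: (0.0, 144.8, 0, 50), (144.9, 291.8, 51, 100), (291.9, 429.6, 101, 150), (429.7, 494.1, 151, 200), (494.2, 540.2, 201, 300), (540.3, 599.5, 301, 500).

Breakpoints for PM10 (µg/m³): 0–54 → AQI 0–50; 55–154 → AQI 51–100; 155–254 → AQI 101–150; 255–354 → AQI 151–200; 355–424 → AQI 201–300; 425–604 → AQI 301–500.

CO: row 0.000–5.808 (AQI 0–50). (50−0)·(1.120−0.000)/(5.808−0.000) + 0 = 50·1.120/5.808 + 0 ≈ 9.64 → 10.
NO₂: 299 lies in 101–360, so I_lo=101, I_hi=150, C_lo=101, C_hi=360.
(150−101)/(360−101) × (299−101) + 101 = 49/259 × 198 + 101 ≈ 138.46 → 138.
SO₂: 509.0 lies in 494.2–540.2, so I_lo=201, I_hi=300, C_lo=494.2, C_hi=540.2.
(300−201)/(540.2−494.2) × (509.0−494.2) + 201 = 99/46.0 × 14.8 + 201 ≈ 232.85 → 233.
PM10 423: bracket 355–424 → index 201–300; slope 99/69, offset 68.
AQI = 201 + 99/69·68 ≈ 298.57 ⇒ 299.
Sub-indices: CO→10, NO₂→138, SO₂→233, PM10→299. Ranked high→low: 299, 233, 138, 10. Second-highest sub-index = 233.

233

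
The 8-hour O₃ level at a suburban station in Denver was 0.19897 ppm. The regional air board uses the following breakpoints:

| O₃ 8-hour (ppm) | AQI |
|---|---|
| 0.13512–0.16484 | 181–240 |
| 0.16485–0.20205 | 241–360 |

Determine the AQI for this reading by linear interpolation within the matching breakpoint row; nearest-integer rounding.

O₃: 0.19897 lies in 0.16485–0.20205, so I_lo=241, I_hi=360, C_lo=0.16485, C_hi=0.20205.
(360−241)/(0.20205−0.16485) × (0.19897−0.16485) + 241 = 119/0.03720 × 0.03412 + 241 ≈ 350.15 → 350.

350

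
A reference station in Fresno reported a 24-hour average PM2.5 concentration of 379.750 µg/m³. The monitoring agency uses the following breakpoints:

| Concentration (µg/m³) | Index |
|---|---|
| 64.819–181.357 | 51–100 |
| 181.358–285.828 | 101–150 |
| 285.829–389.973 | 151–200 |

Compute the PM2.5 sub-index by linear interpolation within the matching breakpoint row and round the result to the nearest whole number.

195

PM2.5: 379.750 lies in 285.829–389.973, so I_lo=151, I_hi=200, C_lo=285.829, C_hi=389.973.
(200−151)/(389.973−285.829) × (379.750−285.829) + 151 = 49/104.144 × 93.921 + 151 ≈ 195.19 → 195.
AQI 195 falls in the Unhealthy category.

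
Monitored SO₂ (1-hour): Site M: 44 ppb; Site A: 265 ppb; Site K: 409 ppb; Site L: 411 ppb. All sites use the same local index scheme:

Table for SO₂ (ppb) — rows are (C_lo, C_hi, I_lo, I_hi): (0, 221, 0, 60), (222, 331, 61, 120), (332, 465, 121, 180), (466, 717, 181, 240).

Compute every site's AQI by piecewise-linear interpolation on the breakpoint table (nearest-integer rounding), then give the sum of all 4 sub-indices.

Site M 44: bracket 0–221 → index 0–60; slope 60/221, offset 44.
AQI = 0 + 60/221·44 ≈ 11.95 ⇒ 12.
Site A: row 222–331 (AQI 61–120). (120−61)·(265−222)/(331−222) + 61 = 59·43/109 + 61 ≈ 84.28 → 84.
Site K: 409 ∈ [332, 465] ↔ index [121, 180].
121 + (409−332)·(180−121)/(465−332) = 121 + 77·59/133 ≈ 155.16, so AQI = 155.
Site L: 411 ∈ [332, 465] ↔ index [121, 180].
121 + (411−332)·(180−121)/(465−332) = 121 + 79·59/133 ≈ 156.05, so AQI = 156.
AQIs: Site M=12, Site A=84, Site K=155, Site L=156. Sum = 12 + 84 + 155 + 156 = 407.

407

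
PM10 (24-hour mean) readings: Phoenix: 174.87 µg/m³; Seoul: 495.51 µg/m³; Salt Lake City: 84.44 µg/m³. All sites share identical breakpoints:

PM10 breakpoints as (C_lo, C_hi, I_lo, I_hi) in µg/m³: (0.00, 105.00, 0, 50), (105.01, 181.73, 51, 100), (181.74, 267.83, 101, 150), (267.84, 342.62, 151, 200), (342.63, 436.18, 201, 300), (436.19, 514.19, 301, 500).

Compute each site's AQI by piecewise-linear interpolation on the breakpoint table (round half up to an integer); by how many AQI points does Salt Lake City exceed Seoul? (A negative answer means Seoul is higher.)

Phoenix 174.87: bracket 105.01–181.73 → index 51–100; slope 49/76.72, offset 69.86.
AQI = 51 + 49/76.72·69.86 ≈ 95.62 ⇒ 96.
Seoul: 495.51 ∈ [436.19, 514.19] ↔ index [301, 500].
301 + (495.51−436.19)·(500−301)/(514.19−436.19) = 301 + 59.32·199/78.00 ≈ 452.34, so AQI = 452.
Salt Lake City 84.44: bracket 0.00–105.00 → index 0–50; slope 50/105.00, offset 84.44.
AQI = 0 + 50/105.00·84.44 ≈ 40.21 ⇒ 40.
AQIs: Phoenix=96, Seoul=452, Salt Lake City=40. Salt Lake City (40) − Seoul (452) = -412.

-412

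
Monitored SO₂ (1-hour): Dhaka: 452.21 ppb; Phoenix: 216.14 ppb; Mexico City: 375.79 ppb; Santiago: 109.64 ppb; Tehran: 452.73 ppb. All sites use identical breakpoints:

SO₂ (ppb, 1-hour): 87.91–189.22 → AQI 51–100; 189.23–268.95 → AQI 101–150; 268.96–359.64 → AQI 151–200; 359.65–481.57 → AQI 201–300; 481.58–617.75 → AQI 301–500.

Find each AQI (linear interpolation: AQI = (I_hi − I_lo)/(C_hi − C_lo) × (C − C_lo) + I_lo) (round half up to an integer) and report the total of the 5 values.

947

Dhaka: row 359.65–481.57 (AQI 201–300). (300−201)·(452.21−359.65)/(481.57−359.65) + 201 = 99·92.56/121.92 + 201 ≈ 276.16 → 276.
Phoenix: row 189.23–268.95 (AQI 101–150). (150−101)·(216.14−189.23)/(268.95−189.23) + 101 = 49·26.91/79.72 + 101 ≈ 117.54 → 118.
Mexico City 375.79: bracket 359.65–481.57 → index 201–300; slope 99/121.92, offset 16.14.
AQI = 201 + 99/121.92·16.14 ≈ 214.11 ⇒ 214.
Santiago: 109.64 ∈ [87.91, 189.22] ↔ index [51, 100].
51 + (109.64−87.91)·(100−51)/(189.22−87.91) = 51 + 21.73·49/101.31 ≈ 61.51, so AQI = 62.
Tehran: 452.73 lies in 359.65–481.57, so I_lo=201, I_hi=300, C_lo=359.65, C_hi=481.57.
(300−201)/(481.57−359.65) × (452.73−359.65) + 201 = 99/121.92 × 93.08 + 201 ≈ 276.58 → 277.
AQIs: Dhaka=276, Phoenix=118, Mexico City=214, Santiago=62, Tehran=277. Sum = 276 + 118 + 214 + 62 + 277 = 947.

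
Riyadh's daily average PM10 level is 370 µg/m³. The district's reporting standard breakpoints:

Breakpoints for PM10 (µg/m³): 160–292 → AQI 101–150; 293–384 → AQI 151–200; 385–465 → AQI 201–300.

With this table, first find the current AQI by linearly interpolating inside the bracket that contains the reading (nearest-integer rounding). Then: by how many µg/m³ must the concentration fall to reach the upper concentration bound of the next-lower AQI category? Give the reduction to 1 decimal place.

PM10 370: bracket 293–384 → index 151–200; slope 49/91, offset 77.
AQI = 151 + 49/91·77 ≈ 192.46 ⇒ 192.
Current AQI 192 is in the Unhealthy range (151–200). The next-lower category tops out at AQI 150, whose upper concentration bound is 292 µg/m³.
Reduction needed = 370 − 292 = 78.0 µg/m³.

78.0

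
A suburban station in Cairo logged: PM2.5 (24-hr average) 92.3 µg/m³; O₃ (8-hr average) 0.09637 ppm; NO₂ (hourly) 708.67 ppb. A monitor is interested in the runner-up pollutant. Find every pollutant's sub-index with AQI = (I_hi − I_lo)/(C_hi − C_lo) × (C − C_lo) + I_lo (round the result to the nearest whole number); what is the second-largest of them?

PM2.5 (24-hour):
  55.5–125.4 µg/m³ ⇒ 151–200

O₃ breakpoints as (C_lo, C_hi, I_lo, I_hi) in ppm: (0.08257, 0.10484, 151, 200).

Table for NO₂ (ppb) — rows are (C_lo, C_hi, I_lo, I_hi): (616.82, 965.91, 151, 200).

PM2.5: 92.3 ∈ [55.5, 125.4] ↔ index [151, 200].
151 + (92.3−55.5)·(200−151)/(125.4−55.5) = 151 + 36.8·49/69.9 ≈ 176.80, so AQI = 177.
O₃: 0.09637 ∈ [0.08257, 0.10484] ↔ index [151, 200].
151 + (0.09637−0.08257)·(200−151)/(0.10484−0.08257) = 151 + 0.01380·49/0.02227 ≈ 181.36, so AQI = 181.
NO₂: row 616.82–965.91 (AQI 151–200). (200−151)·(708.67−616.82)/(965.91−616.82) + 151 = 49·91.85/349.09 + 151 ≈ 163.89 → 164.
Sub-indices: PM2.5→177, O₃→181, NO₂→164. Ranked high→low: 181, 177, 164. Second-highest sub-index = 177.

177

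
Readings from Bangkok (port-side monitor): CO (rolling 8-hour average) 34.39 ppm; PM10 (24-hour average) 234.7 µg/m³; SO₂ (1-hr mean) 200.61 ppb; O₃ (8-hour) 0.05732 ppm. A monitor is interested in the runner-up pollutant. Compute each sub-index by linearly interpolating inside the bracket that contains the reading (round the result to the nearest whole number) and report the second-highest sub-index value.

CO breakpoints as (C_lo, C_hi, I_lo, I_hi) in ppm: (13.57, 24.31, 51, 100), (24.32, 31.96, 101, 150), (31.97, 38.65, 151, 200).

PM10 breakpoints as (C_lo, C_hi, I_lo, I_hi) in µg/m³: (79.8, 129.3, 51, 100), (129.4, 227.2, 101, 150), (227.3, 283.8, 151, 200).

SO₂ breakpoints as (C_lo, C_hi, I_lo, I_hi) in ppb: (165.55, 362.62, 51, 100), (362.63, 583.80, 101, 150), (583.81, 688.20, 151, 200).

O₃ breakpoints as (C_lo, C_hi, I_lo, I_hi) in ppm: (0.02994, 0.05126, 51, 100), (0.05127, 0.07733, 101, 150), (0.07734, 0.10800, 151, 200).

157

CO: 34.39 lies in 31.97–38.65, so I_lo=151, I_hi=200, C_lo=31.97, C_hi=38.65.
(200−151)/(38.65−31.97) × (34.39−31.97) + 151 = 49/6.68 × 2.42 + 151 ≈ 168.75 → 169.
PM10 234.7: bracket 227.3–283.8 → index 151–200; slope 49/56.5, offset 7.4.
AQI = 151 + 49/56.5·7.4 ≈ 157.42 ⇒ 157.
SO₂ 200.61: bracket 165.55–362.62 → index 51–100; slope 49/197.07, offset 35.06.
AQI = 51 + 49/197.07·35.06 ≈ 59.72 ⇒ 60.
O₃ 0.05732: bracket 0.05127–0.07733 → index 101–150; slope 49/0.02606, offset 0.00605.
AQI = 101 + 49/0.02606·0.00605 ≈ 112.38 ⇒ 112.
Sub-indices: CO→169, PM10→157, SO₂→60, O₃→112. Ranked high→low: 169, 157, 112, 60. Second-highest sub-index = 157.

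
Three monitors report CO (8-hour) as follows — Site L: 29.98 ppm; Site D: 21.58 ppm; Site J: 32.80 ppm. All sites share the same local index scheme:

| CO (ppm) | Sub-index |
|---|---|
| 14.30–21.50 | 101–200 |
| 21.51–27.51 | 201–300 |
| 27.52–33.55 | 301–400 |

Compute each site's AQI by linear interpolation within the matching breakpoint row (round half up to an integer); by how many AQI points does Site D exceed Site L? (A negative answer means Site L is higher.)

Site L: 29.98 lies in 27.52–33.55, so I_lo=301, I_hi=400, C_lo=27.52, C_hi=33.55.
(400−301)/(33.55−27.52) × (29.98−27.52) + 301 = 99/6.03 × 2.46 + 301 ≈ 341.39 → 341.
Site D: 21.58 lies in 21.51–27.51, so I_lo=201, I_hi=300, C_lo=21.51, C_hi=27.51.
(300−201)/(27.51−21.51) × (21.58−21.51) + 201 = 99/6.00 × 0.07 + 201 ≈ 202.16 → 202.
Site J: 32.80 lies in 27.52–33.55, so I_lo=301, I_hi=400, C_lo=27.52, C_hi=33.55.
(400−301)/(33.55−27.52) × (32.80−27.52) + 301 = 99/6.03 × 5.28 + 301 ≈ 387.69 → 388.
AQIs: Site L=341, Site D=202, Site J=388. Site D (202) − Site L (341) = -139.

-139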